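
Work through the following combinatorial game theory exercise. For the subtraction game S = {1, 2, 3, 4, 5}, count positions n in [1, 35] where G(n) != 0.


Subtraction set S = {1, 2, 3, 4, 5}, so G(n) = n mod 6.
G(n) = 0 when n is a multiple of 6.
Multiples of 6 in [1, 35]: 5
N-positions (nonzero Grundy) = 35 - 5 = 30

30


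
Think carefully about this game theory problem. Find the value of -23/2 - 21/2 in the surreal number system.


x = -23/2, y = 21/2
Converting to common denominator: 2
x = -23/2, y = 21/2
x - y = -23/2 - 21/2 = -22

-22


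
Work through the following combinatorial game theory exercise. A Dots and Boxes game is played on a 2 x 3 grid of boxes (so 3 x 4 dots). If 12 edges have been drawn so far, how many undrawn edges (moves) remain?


Grid: 2 x 3 boxes, i.e. 3 rows and 4 columns of dots.
Horizontal edges: (rows + 1) * cols = 3 * 3 = 9
Vertical edges: rows * (cols + 1) = 2 * 4 = 8
Total edges: 9 + 8 = 17
Edges drawn: 12
Remaining: 17 - 12 = 5

5


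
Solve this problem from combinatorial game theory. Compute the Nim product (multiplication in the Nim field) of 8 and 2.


Nim multiplication is bilinear over XOR: (u XOR v) * w = (u*w) XOR (v*w).
So we split each operand into its bit components and XOR the pairwise Nim products.
8 = 8 (as XOR of powers of 2).
2 = 2 (as XOR of powers of 2).
Using the standard Nim-product table on single bits:
  2*2 = 3,   2*4 = 8,   2*8 = 12,
  4*4 = 6,   4*8 = 11,  8*8 = 13,
and  1*x = x (identity), k*l = l*k (commutative).
Pairwise Nim products:
  8 * 2 = 12
XOR them: 12 = 12.
Result: 8 * 2 = 12 (in Nim).

12


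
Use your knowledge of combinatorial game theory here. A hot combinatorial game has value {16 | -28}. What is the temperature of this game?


The game is {16 | -28}, a switch {a | b} with numbers a > b.
Cooling {a | b} by t gives {a - t | b + t}, which stops being hot when a - t = b + t, i.e. at t = (a - b)/2. So the temperature of a switch is (a - b)/2.
Temperature = (Left option - Right option) / 2
= (16 - (-28)) / 2
= 44 / 2
= 22

22


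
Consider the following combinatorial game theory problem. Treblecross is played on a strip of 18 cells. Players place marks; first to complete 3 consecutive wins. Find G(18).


Treblecross: place X on empty cells; 3-in-a-row wins.
Playing within two cells of an existing X lets the opponent win at once, so sensible play treats the cells i-2..i+2 around each X as dead. The player left with no safe cell loses, so this is a normal-play take-away game on strips of safe cells.
Placing X at cell i (0-indexed) of a strip of k safe cells leaves independent strips of sizes max(0, i-2) and max(0, k-i-3). Hence G(k) = mex{ G(max(0,i-2)) XOR G(max(0,k-i-3)) : 0 <= i < k }, with G(0) = 0.
G(1): splits (0,0):0^0=0 -> mex({0}) = 1
G(2): splits (0,0):0^0=0 -> mex({0}) = 1
G(3): splits (0,0):0^0=0 -> mex({0}) = 1
G(4): splits (0,1):0^1=1 (0,0):0^0=0 -> mex({0, 1}) = 2
G(5): splits (0,2):0^1=1 (0,1):0^1=1 (0,0):0^0=0 -> mex({0, 1}) = 2
G(6) = mex({1}) = 0
G(7) = mex({0, 1, 2}) = 3
G(8) = mex({0, 1, 2}) = 3
G(9) = mex({0, 2}) = 1
G(10) = mex({0, 2, 3}) = 1
G(11) = mex({0, 3}) = 1
G(12) = mex({1, 3}) = 0
G(13) = mex({0, 1, 2, 3}) = 4
G(14) = mex({0, 1, 2}) = 3
G(15) = mex({0, 1, 2}) = 3
G(16) = mex({0, 1, 2, 4}) = 3
G(17) = mex({0, 1, 3, 4}) = 2
G(18) = mex({0, 1, 3, 4}) = 2
Therefore G(18) = 2.

2


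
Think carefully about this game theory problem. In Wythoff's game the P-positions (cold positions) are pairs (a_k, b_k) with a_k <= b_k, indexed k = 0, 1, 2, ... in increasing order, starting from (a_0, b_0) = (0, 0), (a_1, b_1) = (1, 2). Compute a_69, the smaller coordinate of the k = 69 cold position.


By Wythoff's theorem, a_k = floor(k * phi) and b_k = floor(k * phi^2) = a_k + k, where phi = (1 + sqrt(5))/2 is the golden ratio.
phi = (1 + sqrt(5))/2 = 1.618034
k = 69
k * phi = 69 * 1.618034 = 111.644345
a_69 = floor(k * phi) = 111

111


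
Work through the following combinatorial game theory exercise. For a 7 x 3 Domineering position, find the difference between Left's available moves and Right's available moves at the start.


Board is 7 x 3 (rows x cols).
Left (vertical) placements: (rows-1) * cols = 6 * 3 = 18
Right (horizontal) placements: rows * (cols-1) = 7 * 2 = 14
Advantage = Left - Right = 18 - 14 = 4

4


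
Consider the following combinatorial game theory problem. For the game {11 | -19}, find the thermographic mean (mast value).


Game = {11 | -19}, a switch {a | b} with numbers a > b.
Its thermograph has left wall a - t and right wall b + t, which meet at t = (a - b)/2, where both equal (a + b)/2. So the mast (mean value) is at (a + b)/2.
Mean = (11 + (-19))/2 = -8/2 = -4

-4


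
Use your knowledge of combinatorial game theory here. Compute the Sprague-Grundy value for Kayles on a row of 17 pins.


Kayles: a move removes 1 or 2 adjacent pins from a contiguous row.
Removing pins from a row of k leaves two independent rows (a, b) with a + b = k - 1 (one pin) or a + b = k - 2 (two pins); an end removal gives a = 0.
By Sprague-Grundy, G(k) = mex{ G(a) XOR G(b) } over all these splits. G(0) = 0.
G(1): splits (0,0):0^0=0 -> mex({0}) = 1
G(2): splits (0,1):0^1=1 (0,0):0^0=0 -> mex({0, 1}) = 2
G(3): splits (0,2):0^2=2 (1,1):1^1=0 (0,1):0^1=1 -> mex({0, 1, 2}) = 3
G(4): splits (0,3):0^3=3 (1,2):1^2=3 (0,2):0^2=2 (1,1):1^1=0 -> mex({0, 2, 3}) = 1
G(5): splits (0,4):0^1=1 (1,3):1^3=2 (2,2):2^2=0 (0,3):0^3=3 (1,2):1^2=3 -> mex({0, 1, 2, 3}) = 4
G(6) = mex({0, 1, 2, 4}) = 3
G(7) = mex({0, 1, 3, 4, 5}) = 2
G(8) = mex({0, 2, 3, 5, 6}) = 1
G(9) = mex({0, 1, 2, 3, 6, 7}) = 4
G(10) = mex({0, 1, 3, 4, 5, 7}) = 2
G(11) = mex({0, 1, 2, 3, 4, 5}) = 6
G(12) = mex({0, 1, 2, 3, 5, 6, 7}) = 4
G(13) = mex({0, 2, 3, 4, 6, 7}) = 1
G(14) = mex({0, 1, 4, 5, 6, 7}) = 2
G(15) = mex({0, 1, 2, 3, 4, 5, 6}) = 7
G(16) = mex({0, 2, 3, 5, 6, 7}) = 1
G(17) = mex({0, 1, 2, 3, 5, 6, 7}) = 4
Therefore G(17) = 4.

4


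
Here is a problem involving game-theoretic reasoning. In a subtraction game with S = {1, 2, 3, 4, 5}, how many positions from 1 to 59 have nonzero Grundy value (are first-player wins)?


Subtraction set S = {1, 2, 3, 4, 5}, so G(n) = n mod 6.
G(n) = 0 when n is a multiple of 6.
Multiples of 6 in [1, 59]: 9
N-positions (nonzero Grundy) = 59 - 9 = 50

50


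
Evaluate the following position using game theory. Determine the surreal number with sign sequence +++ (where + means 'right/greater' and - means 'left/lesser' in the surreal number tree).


Sign expansion: +++
Rule: track bounds (lo, hi), initially (-inf, +inf). On '+', the current value becomes lo and we move to the simplest number in (value, hi): value + 1 if hi = +inf, otherwise the midpoint (value + hi)/2. On '-', the current value becomes hi and we move to value - 1 if lo = -inf, otherwise the midpoint (lo + value)/2.
Start at 0.
Step 1: sign = +, move right. Bounds: (0, +inf). Value = 1
Step 2: sign = +, move right. Bounds: (1, +inf). Value = 2
Step 3: sign = +, move right. Bounds: (2, +inf). Value = 3
The surreal number with sign expansion +++ is 3.

3


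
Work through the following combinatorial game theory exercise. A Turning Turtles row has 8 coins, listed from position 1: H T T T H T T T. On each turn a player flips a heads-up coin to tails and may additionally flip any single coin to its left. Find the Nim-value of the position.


Coins: H T T T H T T T
Key fact: a single head at position k behaves exactly like a Nim heap of size k (turning it to T and optionally flipping a coin at j < k corresponds to moving the heap from k to j, or to 0), and heads combine as a disjunctive sum (two heads at the same place would cancel, matching j XOR j = 0). So the Nim-value is the XOR of the 1-indexed positions of the heads.
Face-up positions (1-indexed): [1, 5]
XOR 0 with 1: 0 XOR 1 = 1
XOR 1 with 5: 1 XOR 5 = 4
Nim-value = 4

4


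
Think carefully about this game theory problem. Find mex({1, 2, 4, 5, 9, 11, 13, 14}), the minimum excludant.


Set = {1, 2, 4, 5, 9, 11, 13, 14}
0 is NOT in the set. This is the mex.
mex = 0

0


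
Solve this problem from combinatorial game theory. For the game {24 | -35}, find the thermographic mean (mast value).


Game = {24 | -35}, a switch {a | b} with numbers a > b.
Its thermograph has left wall a - t and right wall b + t, which meet at t = (a - b)/2, where both equal (a + b)/2. So the mast (mean value) is at (a + b)/2.
Mean = (24 + (-35))/2 = -11/2 = -11/2

-11/2


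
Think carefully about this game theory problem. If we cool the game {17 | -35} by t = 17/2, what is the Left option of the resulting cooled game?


Original game: {17 | -35} (a switch {a | b} with a > b).
Cooling by t (for t below the temperature (a - b)/2 = 26) taxes each move by t: {a | b} cooled by t is {a - t | b + t}.
Cooling amount: t = 17/2
Cooled Left option: 17 - 17/2 = 17/2
Cooled Right option: -35 + 17/2 = -53/2
Cooled game: {17/2 | -53/2}
Left option = 17/2

17/2


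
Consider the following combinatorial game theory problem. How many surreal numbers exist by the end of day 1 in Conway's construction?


Day 0: {|} = 0 is born. Count = 1.
Day n: the number of surreal numbers born by day n is 2^(n+1) - 1.
By day 0: 2^1 - 1 = 1
By day 1: 2^2 - 1 = 3
By day 1: 3 surreal numbers.

3


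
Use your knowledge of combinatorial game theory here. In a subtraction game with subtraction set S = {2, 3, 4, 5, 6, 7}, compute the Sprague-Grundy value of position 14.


The subtraction set is S = {2, 3, 4, 5, 6, 7}.
G(k) = mex{ G(k - s) : s in S, s <= k }. We compute iteratively: G(0) = 0.
G(1) = mex({}) = 0
G(2) = mex({0}) = 1
G(3) = mex({0}) = 1
G(4) = mex({0, 1}) = 2
G(5) = mex({0, 1}) = 2
G(6) = mex({0, 1, 2}) = 3
G(7) = mex({0, 1, 2}) = 3
G(8) = mex({0, 1, 2, 3}) = 4
G(9) = mex({1, 2, 3}) = 0
G(10) = mex({1, 2, 3, 4}) = 0
G(11) = mex({0, 2, 3, 4}) = 1
G(12) = mex({0, 2, 3, 4}) = 1
G(13) = mex({0, 1, 3, 4}) = 2
G(14) = mex({0, 1, 3, 4}) = 2
Therefore G(14) = 2.

2


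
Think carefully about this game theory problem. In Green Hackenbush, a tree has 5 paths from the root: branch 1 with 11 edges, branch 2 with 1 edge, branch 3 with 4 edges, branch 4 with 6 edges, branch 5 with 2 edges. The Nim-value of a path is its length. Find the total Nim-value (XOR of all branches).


The tree has 5 branches from the ground vertex.
In Green Hackenbush, the Nim-value of a simple path of length k is k.
Branch 1: length 11, Nim-value = 11
Branch 2: length 1, Nim-value = 1
Branch 3: length 4, Nim-value = 4
Branch 4: length 6, Nim-value = 6
Branch 5: length 2, Nim-value = 2
Total Nim-value = XOR of all branch values:
0 XOR 11 = 11
11 XOR 1 = 10
10 XOR 4 = 14
14 XOR 6 = 8
8 XOR 2 = 10
Nim-value of the tree = 10

10


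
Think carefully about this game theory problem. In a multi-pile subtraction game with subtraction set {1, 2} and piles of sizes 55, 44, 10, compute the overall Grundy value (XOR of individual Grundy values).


Subtraction set: {1, 2}
For this subtraction set, G(n) = n mod 3 (period = max + 1 = 3).
Pile 1 (size 55): G(55) = 55 mod 3 = 1
Pile 2 (size 44): G(44) = 44 mod 3 = 2
Pile 3 (size 10): G(10) = 10 mod 3 = 1
Total Grundy value = XOR of all: 1 XOR 2 XOR 1 = 2

2


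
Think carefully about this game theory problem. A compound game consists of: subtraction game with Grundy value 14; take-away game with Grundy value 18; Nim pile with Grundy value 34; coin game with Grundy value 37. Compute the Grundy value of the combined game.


By the Sprague-Grundy theorem, the Grundy value of a sum of games is the XOR of individual Grundy values.
subtraction game: Grundy value = 14. Running XOR: 0 XOR 14 = 14
take-away game: Grundy value = 18. Running XOR: 14 XOR 18 = 28
Nim pile: Grundy value = 34. Running XOR: 28 XOR 34 = 62
coin game: Grundy value = 37. Running XOR: 62 XOR 37 = 27
The combined Grundy value is 27.

27


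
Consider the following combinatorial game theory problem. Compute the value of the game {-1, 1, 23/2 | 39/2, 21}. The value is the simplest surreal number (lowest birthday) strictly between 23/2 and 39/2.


Left options: {-1, 1, 23/2}, max = 23/2
Right options: {39/2, 21}, min = 39/2
All options are numbers and max(Left) < min(Right), so by the simplicity theorem the value is the simplest (earliest-born) number strictly between 23/2 and 39/2.
Integers 12 through 19 all lie strictly between 23/2 and 39/2.
Among integers, the simplest (lowest birthday = smallest |n|; 0 is born on day 0, +-n on day n) is 12.
No non-integer in the interval can be simpler: if x is a non-integer in the interval, then floor(x) or ceil(x) also lies in the interval (the interval contains an integer), and both are proper prefixes of x's sign expansion, i.e. born earlier. So the game value is 12.
Game value = 12

12


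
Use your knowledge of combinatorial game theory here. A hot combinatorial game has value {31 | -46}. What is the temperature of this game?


The game is {31 | -46}, a switch {a | b} with numbers a > b.
Cooling {a | b} by t gives {a - t | b + t}, which stops being hot when a - t = b + t, i.e. at t = (a - b)/2. So the temperature of a switch is (a - b)/2.
Temperature = (Left option - Right option) / 2
= (31 - (-46)) / 2
= 77 / 2
= 77/2

77/2


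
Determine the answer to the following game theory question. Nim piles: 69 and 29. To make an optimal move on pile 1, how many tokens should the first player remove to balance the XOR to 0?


Piles: 69 and 29
Current XOR: 69 XOR 29 = 88 (non-zero, so this is an N-position).
To make the XOR zero, we need to find a move that balances the piles.
For pile 1 (size 69): target = 69 XOR 88 = 29
We reduce pile 1 from 69 to 29.
Tokens removed: 69 - 29 = 40
Verification: 29 XOR 29 = 0

40


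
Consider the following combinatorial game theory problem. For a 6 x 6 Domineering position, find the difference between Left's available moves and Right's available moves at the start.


Board is 6 x 6 (rows x cols).
Left (vertical) placements: (rows-1) * cols = 5 * 6 = 30
Right (horizontal) placements: rows * (cols-1) = 6 * 5 = 30
Advantage = Left - Right = 30 - 30 = 0

0


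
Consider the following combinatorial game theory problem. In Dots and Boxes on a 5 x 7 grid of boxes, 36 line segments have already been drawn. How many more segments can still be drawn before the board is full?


Grid: 5 x 7 boxes, i.e. 6 rows and 8 columns of dots.
Horizontal edges: (rows + 1) * cols = 6 * 7 = 42
Vertical edges: rows * (cols + 1) = 5 * 8 = 40
Total edges: 42 + 40 = 82
Edges drawn: 36
Remaining: 82 - 36 = 46

46


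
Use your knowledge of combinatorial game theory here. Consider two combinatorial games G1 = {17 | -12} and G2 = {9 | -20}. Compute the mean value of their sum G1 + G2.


G1 = {17 | -12}, G2 = {9 | -20}
Each is a switch {a | b} with numbers a > b; its mean value is (a + b)/2, and mean value is additive over game sums: m(G1 + G2) = m(G1) + m(G2).
Mean of G1 = (17 + (-12))/2 = 5/2 = 5/2
Mean of G2 = (9 + (-20))/2 = -11/2 = -11/2
Mean of G1 + G2 = 5/2 + -11/2 = -3

-3


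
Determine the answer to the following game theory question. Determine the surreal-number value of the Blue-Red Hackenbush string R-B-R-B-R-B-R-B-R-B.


Edges (from ground): R-B-R-B-R-B-R-B-R-B
By Berlekamp's sign-expansion rule, a Blue-Red Hackenbush stalk has the value of the surreal number whose sign sequence is the edge sequence with B -> + and R -> -.
Sign sequence: -+-+-+-+-+
Trace the sign expansion in the surreal number tree, starting from 0:
Edge 1: R (sign -) -> bounds (-inf, 0), value = -1
Edge 2: B (sign +) -> bounds (-1, 0), value = -1/2
Edge 3: R (sign -) -> bounds (-1, -1/2), value = -3/4
Edge 4: B (sign +) -> bounds (-3/4, -1/2), value = -5/8
Edge 5: R (sign -) -> bounds (-3/4, -5/8), value = -11/16
Edge 6: B (sign +) -> bounds (-11/16, -5/8), value = -21/32
Edge 7: R (sign -) -> bounds (-11/16, -21/32), value = -43/64
Edge 8: B (sign +) -> bounds (-43/64, -21/32), value = -85/128
Edge 9: R (sign -) -> bounds (-43/64, -85/128), value = -171/256
Edge 10: B (sign +) -> bounds (-171/256, -85/128), value = -341/512
Game value = -341/512

-341/512


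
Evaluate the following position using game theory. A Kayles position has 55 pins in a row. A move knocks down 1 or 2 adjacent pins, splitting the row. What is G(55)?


Kayles: a move removes 1 or 2 adjacent pins from a contiguous row.
Removing pins from a row of k leaves two independent rows (a, b) with a + b = k - 1 (one pin) or a + b = k - 2 (two pins); an end removal gives a = 0.
By Sprague-Grundy, G(k) = mex{ G(a) XOR G(b) } over all these splits. G(0) = 0.
G(1): splits (0,0):0^0=0 -> mex({0}) = 1
G(2): splits (0,1):0^1=1 (0,0):0^0=0 -> mex({0, 1}) = 2
G(3): splits (0,2):0^2=2 (1,1):1^1=0 (0,1):0^1=1 -> mex({0, 1, 2}) = 3
G(4): splits (0,3):0^3=3 (1,2):1^2=3 (0,2):0^2=2 (1,1):1^1=0 -> mex({0, 2, 3}) = 1
G(5): splits (0,4):0^1=1 (1,3):1^3=2 (2,2):2^2=0 (0,3):0^3=3 (1,2):1^2=3 -> mex({0, 1, 2, 3}) = 4
G(6) = mex({0, 1, 2, 4}) = 3
G(7) = mex({0, 1, 3, 4, 5}) = 2
G(8) = mex({0, 2, 3, 5, 6}) = 1
G(9) = mex({0, 1, 2, 3, 6, 7}) = 4
G(10) = mex({0, 1, 3, 4, 5, 7}) = 2
G(11) = mex({0, 1, 2, 3, 4, 5}) = 6
G(12) = mex({0, 1, 2, 3, 5, 6, 7}) = 4
G(13) = mex({0, 2, 3, 4, 6, 7}) = 1
G(14) = mex({0, 1, 4, 5, 6, 7}) = 2
G(15) = mex({0, 1, 2, 3, 4, 5, 6}) = 7
G(16) = mex({0, 2, 3, 5, 6, 7}) = 1
G(17) = mex({0, 1, 2, 3, 5, 6, 7}) = 4
G(18) = mex({0, 1, 2, 4, 5, 6}) = 3
G(19) = mex({0, 1, 3, 4, 5, 7}) = 2
G(20) = mex({0, 2, 3, 4, 5, 6, 7}) = 1
G(21) = mex({0, 1, 2, 3, 5, 6, 7}) = 4
G(22) = mex({0, 1, 2, 3, 4, 5, 7}) = 6
G(23) = mex({0, 1, 2, 3, 4, 5, 6}) = 7
G(24) = mex({0, 1, 2, 3, 5, 6, 7}) = 4
G(25) = mex({0, 2, 3, 4, 6, 7}) = 1
G(26) = mex({0, 1, 3, 4, 5, 6, 7}) = 2
G(27) = mex({0, 1, 2, 3, 4, 5, 6, 7}) = 8
G(28) = mex({0, 1, 2, 3, 4, 6, 7, 8}) = 5
G(29) = mex({0, 1, 2, 3, 5, 6, 7, 8, 9}) = 4
G(30) = mex({0, 1, 2, 3, 4, 5, 6, 9, 10}) = 7
G(31) = mex({0, 1, 3, 4, 5, 7, 10, 11}) = 2
G(32) = mex({0, 2, 3, 4, 5, 6, 7, 9, 11}) = 1
G(33) = mex({0, 1, 2, 3, 4, 5, 6, 7, 9, 12}) = 8
G(34) = mex({0, 1, 2, 3, 4, 5, 7, 8, 11, 12}) = 6
G(35) = mex({0, 1, 2, 3, 4, 5, 6, 8, 9, 10, 11}) = 7
G(36) = mex({0, 1, 2, 3, 5, 6, 7, 9, 10}) = 4
G(37) = mex({0, 2, 3, 4, 6, 7, 9, 10, 11, 12}) = 1
G(38) = mex({0, 1, 3, 4, 5, 6, 7, 9, 10, 11, 12}) = 2
G(39) = mex({0, 1, 2, 4, 5, 6, 7, 9, 10, 12, 14}) = 3
G(40) = mex({0, 2, 3, 4, 6, 7, 11, 12, 14}) = 1
G(41) = mex({0, 1, 2, 3, 5, 6, 7, 9, 10, 11, 12}) = 4
G(42) = mex({0, 1, 2, 3, 4, 5, 6, 9, 10}) = 7
G(43) = mex({0, 1, 3, 4, 5, 7, 9, 10, 12, 15}) = 2
G(44) = mex({0, 2, 3, 4, 5, 6, 7, 9, 10, 12, 15}) = 1
G(45) = mex({0, 1, 2, 3, 4, 5, 6, 7, 9, 10, 12, 14}) = 8
G(46) = mex({0, 1, 3, 4, 5, 7, 8, 11, 12, 14}) = 2
G(47) = mex({0, 1, 2, 3, 4, 5, 6, 8, 9, 10, 11, 12}) = 7
G(48) = mex({0, 1, 2, 3, 5, 6, 7, 9, 10}) = 4
G(49) = mex({0, 2, 3, 4, 6, 7, 9, 10, 11, 12, 15}) = 1
G(50) = mex({0, 1, 4, 5, 6, 7, 9, 11, 12, 14, 15}) = 2
G(51) = mex({0, 1, 2, 3, 4, 5, 6, 7, 9, 12, 14, 15}) = 8
G(52) = mex({0, 2, 3, 4, 5, 6, 7, 8, 11, 12, 15}) = 1
G(53) = mex({0, 1, 2, 3, 5, 6, 7, 8, 9, 10, 11, 12}) = 4
G(54) = mex({0, 1, 2, 3, 4, 5, 6, 9, 10}) = 7
G(55) = mex({0, 1, 3, 4, 5, 7, 9, 10, 11, 12}) = 2
Therefore G(55) = 2.

2


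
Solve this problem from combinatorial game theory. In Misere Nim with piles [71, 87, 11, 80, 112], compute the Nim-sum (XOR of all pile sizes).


We need the XOR (exclusive or) of all pile sizes.
After XOR-ing pile 1 (size 71): 0 XOR 71 = 71
After XOR-ing pile 2 (size 87): 71 XOR 87 = 16
After XOR-ing pile 3 (size 11): 16 XOR 11 = 27
After XOR-ing pile 4 (size 80): 27 XOR 80 = 75
After XOR-ing pile 5 (size 112): 75 XOR 112 = 59
The Nim-value of this position is 59.

59


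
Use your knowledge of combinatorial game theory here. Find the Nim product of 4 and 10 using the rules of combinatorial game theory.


Nim multiplication is bilinear over XOR: (u XOR v) * w = (u*w) XOR (v*w).
So we split each operand into its bit components and XOR the pairwise Nim products.
4 = 4 (as XOR of powers of 2).
10 = 2 + 8 (as XOR of powers of 2).
Using the standard Nim-product table on single bits:
  2*2 = 3,   2*4 = 8,   2*8 = 12,
  4*4 = 6,   4*8 = 11,  8*8 = 13,
and  1*x = x (identity), k*l = l*k (commutative).
Pairwise Nim products:
  4 * 2 = 8
  4 * 8 = 11
XOR them: 8 XOR 11 = 3.
Result: 4 * 10 = 3 (in Nim).

3


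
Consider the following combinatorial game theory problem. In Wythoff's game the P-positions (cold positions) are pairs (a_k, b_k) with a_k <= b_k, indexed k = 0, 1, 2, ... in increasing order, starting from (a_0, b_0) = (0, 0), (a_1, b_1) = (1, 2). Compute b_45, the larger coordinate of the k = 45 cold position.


By Wythoff's theorem, a_k = floor(k * phi) and b_k = floor(k * phi^2) = a_k + k, where phi = (1 + sqrt(5))/2 is the golden ratio.
phi = (1 + sqrt(5))/2 = 1.618034
phi^2 = phi + 1 = 2.618034
k = 45
k * phi^2 = 45 * 2.618034 = 117.811529
b_45 = floor(k * phi^2) = 117 (check: a_45 + k = 72 + 45 = 117)

117


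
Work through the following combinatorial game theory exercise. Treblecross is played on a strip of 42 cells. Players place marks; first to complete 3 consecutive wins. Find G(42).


Treblecross: place X on empty cells; 3-in-a-row wins.
Playing within two cells of an existing X lets the opponent win at once, so sensible play treats the cells i-2..i+2 around each X as dead. The player left with no safe cell loses, so this is a normal-play take-away game on strips of safe cells.
Placing X at cell i (0-indexed) of a strip of k safe cells leaves independent strips of sizes max(0, i-2) and max(0, k-i-3). Hence G(k) = mex{ G(max(0,i-2)) XOR G(max(0,k-i-3)) : 0 <= i < k }, with G(0) = 0.
G(1): splits (0,0):0^0=0 -> mex({0}) = 1
G(2): splits (0,0):0^0=0 -> mex({0}) = 1
G(3): splits (0,0):0^0=0 -> mex({0}) = 1
G(4): splits (0,1):0^1=1 (0,0):0^0=0 -> mex({0, 1}) = 2
G(5): splits (0,2):0^1=1 (0,1):0^1=1 (0,0):0^0=0 -> mex({0, 1}) = 2
G(6) = mex({1}) = 0
G(7) = mex({0, 1, 2}) = 3
G(8) = mex({0, 1, 2}) = 3
G(9) = mex({0, 2}) = 1
G(10) = mex({0, 2, 3}) = 1
G(11) = mex({0, 3}) = 1
G(12) = mex({1, 3}) = 0
G(13) = mex({0, 1, 2, 3}) = 4
G(14) = mex({0, 1, 2}) = 3
G(15) = mex({0, 1, 2}) = 3
G(16) = mex({0, 1, 2, 4}) = 3
G(17) = mex({0, 1, 3, 4}) = 2
G(18) = mex({0, 1, 3, 4}) = 2
G(19) = mex({0, 1, 3, 5}) = 2
G(20) = mex({0, 1, 2, 3, 5}) = 4
G(21) = mex({0, 1, 2, 3, 5}) = 4
G(22) = mex({1, 2, 6}) = 0
G(23) = mex({0, 1, 2, 3, 4, 6}) = 5
G(24) = mex({0, 1, 2, 3, 4}) = 5
G(25) = mex({0, 1, 3, 4, 7}) = 2
G(26) = mex({0, 1, 3, 4, 5, 7}) = 2
G(27) = mex({0, 1, 3, 5}) = 2
G(28) = mex({0, 1, 2, 5}) = 3
G(29) = mex({0, 1, 2, 4, 5, 6}) = 3
G(30) = mex({1, 2, 4, 6}) = 0
G(31) = mex({0, 1, 2, 3, 4, 6}) = 5
G(32) = mex({1, 2, 3, 4, 7}) = 0
G(33) = mex({0, 3, 7}) = 1
G(34) = mex({0, 2, 3, 5, 7}) = 1
G(35) = mex({0, 2, 3, 5, 6}) = 1
G(36) = mex({0, 1, 2, 5, 6}) = 3
G(37) = mex({0, 1, 2, 4, 5, 6}) = 3
G(38) = mex({0, 1, 2, 4}) = 3
G(39) = mex({0, 1, 2, 3, 4, 7}) = 5
G(40) = mex({0, 1, 2, 3, 4, 5, 7}) = 6
G(41) = mex({0, 1, 2, 3, 5, 7}) = 4
G(42) = mex({0, 1, 2, 3, 5, 6, 7}) = 4
Therefore G(42) = 4.

4


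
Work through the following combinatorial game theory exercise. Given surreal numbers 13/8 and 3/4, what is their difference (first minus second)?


x = 13/8, y = 3/4
Converting to common denominator: 8
x = 13/8, y = 6/8
x - y = 13/8 - 3/4 = 7/8

7/8


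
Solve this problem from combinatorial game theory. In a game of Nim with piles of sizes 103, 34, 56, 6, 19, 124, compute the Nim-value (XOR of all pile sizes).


We need the XOR (exclusive or) of all pile sizes.
After XOR-ing pile 1 (size 103): 0 XOR 103 = 103
After XOR-ing pile 2 (size 34): 103 XOR 34 = 69
After XOR-ing pile 3 (size 56): 69 XOR 56 = 125
After XOR-ing pile 4 (size 6): 125 XOR 6 = 123
After XOR-ing pile 5 (size 19): 123 XOR 19 = 104
After XOR-ing pile 6 (size 124): 104 XOR 124 = 20
The Nim-value of this position is 20.

20


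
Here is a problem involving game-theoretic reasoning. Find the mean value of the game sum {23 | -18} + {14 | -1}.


G1 = {23 | -18}, G2 = {14 | -1}
Each is a switch {a | b} with numbers a > b; its mean value is (a + b)/2, and mean value is additive over game sums: m(G1 + G2) = m(G1) + m(G2).
Mean of G1 = (23 + (-18))/2 = 5/2 = 5/2
Mean of G2 = (14 + (-1))/2 = 13/2 = 13/2
Mean of G1 + G2 = 5/2 + 13/2 = 9

9


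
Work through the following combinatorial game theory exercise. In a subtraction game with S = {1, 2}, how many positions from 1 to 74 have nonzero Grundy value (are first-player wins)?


Subtraction set S = {1, 2}, so G(n) = n mod 3.
G(n) = 0 when n is a multiple of 3.
Multiples of 3 in [1, 74]: 24
N-positions (nonzero Grundy) = 74 - 24 = 50

50


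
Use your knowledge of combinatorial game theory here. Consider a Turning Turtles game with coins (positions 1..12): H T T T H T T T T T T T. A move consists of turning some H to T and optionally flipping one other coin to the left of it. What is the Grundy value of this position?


Coins: H T T T H T T T T T T T
Key fact: a single head at position k behaves exactly like a Nim heap of size k (turning it to T and optionally flipping a coin at j < k corresponds to moving the heap from k to j, or to 0), and heads combine as a disjunctive sum (two heads at the same place would cancel, matching j XOR j = 0). So the Nim-value is the XOR of the 1-indexed positions of the heads.
Face-up positions (1-indexed): [1, 5]
XOR 0 with 1: 0 XOR 1 = 1
XOR 1 with 5: 1 XOR 5 = 4
Nim-value = 4

4


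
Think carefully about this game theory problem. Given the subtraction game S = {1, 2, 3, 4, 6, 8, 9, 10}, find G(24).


The subtraction set is S = {1, 2, 3, 4, 6, 8, 9, 10}.
G(k) = mex{ G(k - s) : s in S, s <= k }. We compute iteratively: G(0) = 0.
G(1) = mex({0}) = 1
G(2) = mex({0, 1}) = 2
G(3) = mex({0, 1, 2}) = 3
G(4) = mex({0, 1, 2, 3}) = 4
G(5) = mex({1, 2, 3, 4}) = 0
G(6) = mex({0, 2, 3, 4}) = 1
G(7) = mex({0, 1, 3, 4}) = 2
G(8) = mex({0, 1, 2, 4}) = 3
G(9) = mex({0, 1, 2, 3}) = 4
G(10) = mex({0, 1, 2, 3, 4}) = 5
G(11) = mex({0, 1, 2, 3, 4, 5}) = 6
G(12) = mex({1, 2, 3, 4, 5, 6}) = 0
G(13) = mex({0, 2, 3, 4, 5, 6}) = 1
G(14) = mex({0, 1, 3, 4, 5, 6}) = 2
G(15) = mex({0, 1, 2, 4, 6}) = 3
G(16) = mex({0, 1, 2, 3, 5}) = 4
G(17) = mex({1, 2, 3, 4, 6}) = 0
G(18) = mex({0, 2, 3, 4, 5}) = 1
G(19) = mex({0, 1, 3, 4, 5, 6}) = 2
G(20) = mex({0, 1, 2, 4, 5, 6}) = 3
G(21) = mex({0, 1, 2, 3, 6}) = 4
Observe that G(12)..G(21) = 0, 1, 2, 3, 4, 0, 1, 2, 3, 4 repeats G(0)..G(9) = 0, 1, 2, 3, 4, 0, 1, 2, 3, 4.
For k >= max(S) = 10, G(k) is determined by the previous 10 values G(k-10)..G(k-1); a window of 10 consecutive values has recurred shifted by 12, so by induction G(k + 12) = G(k) for all k >= 0: the sequence is periodic from the start with period 12.
One period: G(0..11) = 0, 1, 2, 3, 4, 0, 1, 2, 3, 4, 5, 6.
24 mod 12 = 0, so G(24) = G(0) = 0.

0


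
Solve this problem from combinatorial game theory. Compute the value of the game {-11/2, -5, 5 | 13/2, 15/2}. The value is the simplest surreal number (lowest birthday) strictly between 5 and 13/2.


Left options: {-11/2, -5, 5}, max = 5
Right options: {13/2, 15/2}, min = 13/2
All options are numbers and max(Left) < min(Right), so by the simplicity theorem the value is the simplest (earliest-born) number strictly between 5 and 13/2.
The only integer strictly between 5 and 13/2 is 6.
No non-integer in the interval can be simpler: if x is a non-integer in the interval, then floor(x) or ceil(x) also lies in the interval (the interval contains an integer), and both are proper prefixes of x's sign expansion, i.e. born earlier. So the game value is 6.
Game value = 6

6


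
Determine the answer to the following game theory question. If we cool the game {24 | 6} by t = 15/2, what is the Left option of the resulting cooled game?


Original game: {24 | 6} (a switch {a | b} with a > b).
Cooling by t (for t below the temperature (a - b)/2 = 9) taxes each move by t: {a | b} cooled by t is {a - t | b + t}.
Cooling amount: t = 15/2
Cooled Left option: 24 - 15/2 = 33/2
Cooled Right option: 6 + 15/2 = 27/2
Cooled game: {33/2 | 27/2}
Left option = 33/2

33/2


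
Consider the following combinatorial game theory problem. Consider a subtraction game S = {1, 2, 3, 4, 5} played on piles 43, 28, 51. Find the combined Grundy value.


Subtraction set: {1, 2, 3, 4, 5}
For this subtraction set, G(n) = n mod 6 (period = max + 1 = 6).
Pile 1 (size 43): G(43) = 43 mod 6 = 1
Pile 2 (size 28): G(28) = 28 mod 6 = 4
Pile 3 (size 51): G(51) = 51 mod 6 = 3
Total Grundy value = XOR of all: 1 XOR 4 XOR 3 = 6

6


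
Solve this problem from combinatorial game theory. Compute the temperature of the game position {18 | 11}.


The game is {18 | 11}, a switch {a | b} with numbers a > b.
Cooling {a | b} by t gives {a - t | b + t}, which stops being hot when a - t = b + t, i.e. at t = (a - b)/2. So the temperature of a switch is (a - b)/2.
Temperature = (Left option - Right option) / 2
= (18 - (11)) / 2
= 7 / 2
= 7/2

7/2


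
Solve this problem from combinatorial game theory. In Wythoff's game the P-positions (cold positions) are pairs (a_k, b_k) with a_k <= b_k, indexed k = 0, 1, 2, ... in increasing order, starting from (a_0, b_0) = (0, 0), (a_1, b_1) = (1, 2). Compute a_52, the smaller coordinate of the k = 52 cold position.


By Wythoff's theorem, a_k = floor(k * phi) and b_k = floor(k * phi^2) = a_k + k, where phi = (1 + sqrt(5))/2 is the golden ratio.
phi = (1 + sqrt(5))/2 = 1.618034
k = 52
k * phi = 52 * 1.618034 = 84.137767
a_52 = floor(k * phi) = 84

84


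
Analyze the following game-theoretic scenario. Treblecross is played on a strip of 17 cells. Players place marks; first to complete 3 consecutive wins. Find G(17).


Treblecross: place X on empty cells; 3-in-a-row wins.
Playing within two cells of an existing X lets the opponent win at once, so sensible play treats the cells i-2..i+2 around each X as dead. The player left with no safe cell loses, so this is a normal-play take-away game on strips of safe cells.
Placing X at cell i (0-indexed) of a strip of k safe cells leaves independent strips of sizes max(0, i-2) and max(0, k-i-3). Hence G(k) = mex{ G(max(0,i-2)) XOR G(max(0,k-i-3)) : 0 <= i < k }, with G(0) = 0.
G(1): splits (0,0):0^0=0 -> mex({0}) = 1
G(2): splits (0,0):0^0=0 -> mex({0}) = 1
G(3): splits (0,0):0^0=0 -> mex({0}) = 1
G(4): splits (0,1):0^1=1 (0,0):0^0=0 -> mex({0, 1}) = 2
G(5): splits (0,2):0^1=1 (0,1):0^1=1 (0,0):0^0=0 -> mex({0, 1}) = 2
G(6) = mex({1}) = 0
G(7) = mex({0, 1, 2}) = 3
G(8) = mex({0, 1, 2}) = 3
G(9) = mex({0, 2}) = 1
G(10) = mex({0, 2, 3}) = 1
G(11) = mex({0, 3}) = 1
G(12) = mex({1, 3}) = 0
G(13) = mex({0, 1, 2, 3}) = 4
G(14) = mex({0, 1, 2}) = 3
G(15) = mex({0, 1, 2}) = 3
G(16) = mex({0, 1, 2, 4}) = 3
G(17) = mex({0, 1, 3, 4}) = 2
Therefore G(17) = 2.

2


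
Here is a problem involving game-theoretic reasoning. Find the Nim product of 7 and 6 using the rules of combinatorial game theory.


Nim multiplication is bilinear over XOR: (u XOR v) * w = (u*w) XOR (v*w).
So we split each operand into its bit components and XOR the pairwise Nim products.
7 = 1 + 2 + 4 (as XOR of powers of 2).
6 = 2 + 4 (as XOR of powers of 2).
Using the standard Nim-product table on single bits:
  2*2 = 3,   2*4 = 8,   2*8 = 12,
  4*4 = 6,   4*8 = 11,  8*8 = 13,
and  1*x = x (identity), k*l = l*k (commutative).
Pairwise Nim products:
  1 * 2 = 2
  1 * 4 = 4
  2 * 2 = 3
  2 * 4 = 8
  4 * 2 = 8
  4 * 4 = 6
XOR them: 2 XOR 4 XOR 3 XOR 8 XOR 8 XOR 6 = 3.
Result: 7 * 6 = 3 (in Nim).

3


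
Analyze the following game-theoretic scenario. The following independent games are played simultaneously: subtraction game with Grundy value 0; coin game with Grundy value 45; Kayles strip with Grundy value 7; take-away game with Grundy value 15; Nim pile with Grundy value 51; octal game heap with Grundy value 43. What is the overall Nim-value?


By the Sprague-Grundy theorem, the Grundy value of a sum of games is the XOR of individual Grundy values.
subtraction game: Grundy value = 0. Running XOR: 0 XOR 0 = 0
coin game: Grundy value = 45. Running XOR: 0 XOR 45 = 45
Kayles strip: Grundy value = 7. Running XOR: 45 XOR 7 = 42
take-away game: Grundy value = 15. Running XOR: 42 XOR 15 = 37
Nim pile: Grundy value = 51. Running XOR: 37 XOR 51 = 22
octal game heap: Grundy value = 43. Running XOR: 22 XOR 43 = 61
The combined Grundy value is 61.

61


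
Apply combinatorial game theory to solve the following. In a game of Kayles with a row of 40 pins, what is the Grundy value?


Kayles: a move removes 1 or 2 adjacent pins from a contiguous row.
Removing pins from a row of k leaves two independent rows (a, b) with a + b = k - 1 (one pin) or a + b = k - 2 (two pins); an end removal gives a = 0.
By Sprague-Grundy, G(k) = mex{ G(a) XOR G(b) } over all these splits. G(0) = 0.
G(1): splits (0,0):0^0=0 -> mex({0}) = 1
G(2): splits (0,1):0^1=1 (0,0):0^0=0 -> mex({0, 1}) = 2
G(3): splits (0,2):0^2=2 (1,1):1^1=0 (0,1):0^1=1 -> mex({0, 1, 2}) = 3
G(4): splits (0,3):0^3=3 (1,2):1^2=3 (0,2):0^2=2 (1,1):1^1=0 -> mex({0, 2, 3}) = 1
G(5): splits (0,4):0^1=1 (1,3):1^3=2 (2,2):2^2=0 (0,3):0^3=3 (1,2):1^2=3 -> mex({0, 1, 2, 3}) = 4
G(6) = mex({0, 1, 2, 4}) = 3
G(7) = mex({0, 1, 3, 4, 5}) = 2
G(8) = mex({0, 2, 3, 5, 6}) = 1
G(9) = mex({0, 1, 2, 3, 6, 7}) = 4
G(10) = mex({0, 1, 3, 4, 5, 7}) = 2
G(11) = mex({0, 1, 2, 3, 4, 5}) = 6
G(12) = mex({0, 1, 2, 3, 5, 6, 7}) = 4
G(13) = mex({0, 2, 3, 4, 6, 7}) = 1
G(14) = mex({0, 1, 4, 5, 6, 7}) = 2
G(15) = mex({0, 1, 2, 3, 4, 5, 6}) = 7
G(16) = mex({0, 2, 3, 5, 6, 7}) = 1
G(17) = mex({0, 1, 2, 3, 5, 6, 7}) = 4
G(18) = mex({0, 1, 2, 4, 5, 6}) = 3
G(19) = mex({0, 1, 3, 4, 5, 7}) = 2
G(20) = mex({0, 2, 3, 4, 5, 6, 7}) = 1
G(21) = mex({0, 1, 2, 3, 5, 6, 7}) = 4
G(22) = mex({0, 1, 2, 3, 4, 5, 7}) = 6
G(23) = mex({0, 1, 2, 3, 4, 5, 6}) = 7
G(24) = mex({0, 1, 2, 3, 5, 6, 7}) = 4
G(25) = mex({0, 2, 3, 4, 6, 7}) = 1
G(26) = mex({0, 1, 3, 4, 5, 6, 7}) = 2
G(27) = mex({0, 1, 2, 3, 4, 5, 6, 7}) = 8
G(28) = mex({0, 1, 2, 3, 4, 6, 7, 8}) = 5
G(29) = mex({0, 1, 2, 3, 5, 6, 7, 8, 9}) = 4
G(30) = mex({0, 1, 2, 3, 4, 5, 6, 9, 10}) = 7
G(31) = mex({0, 1, 3, 4, 5, 7, 10, 11}) = 2
G(32) = mex({0, 2, 3, 4, 5, 6, 7, 9, 11}) = 1
G(33) = mex({0, 1, 2, 3, 4, 5, 6, 7, 9, 12}) = 8
G(34) = mex({0, 1, 2, 3, 4, 5, 7, 8, 11, 12}) = 6
G(35) = mex({0, 1, 2, 3, 4, 5, 6, 8, 9, 10, 11}) = 7
G(36) = mex({0, 1, 2, 3, 5, 6, 7, 9, 10}) = 4
G(37) = mex({0, 2, 3, 4, 6, 7, 9, 10, 11, 12}) = 1
G(38) = mex({0, 1, 3, 4, 5, 6, 7, 9, 10, 11, 12}) = 2
G(39) = mex({0, 1, 2, 4, 5, 6, 7, 9, 10, 12, 14}) = 3
G(40) = mex({0, 2, 3, 4, 6, 7, 11, 12, 14}) = 1
Therefore G(40) = 1.

1


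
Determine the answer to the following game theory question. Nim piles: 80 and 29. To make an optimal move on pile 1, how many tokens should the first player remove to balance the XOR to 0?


Piles: 80 and 29
Current XOR: 80 XOR 29 = 77 (non-zero, so this is an N-position).
To make the XOR zero, we need to find a move that balances the piles.
For pile 1 (size 80): target = 80 XOR 77 = 29
We reduce pile 1 from 80 to 29.
Tokens removed: 80 - 29 = 51
Verification: 29 XOR 29 = 0

51


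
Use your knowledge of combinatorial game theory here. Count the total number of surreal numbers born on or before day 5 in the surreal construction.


Day 0: {|} = 0 is born. Count = 1.
Day n: the number of surreal numbers born by day n is 2^(n+1) - 1.
By day 0: 2^1 - 1 = 1
By day 1: 2^2 - 1 = 3
By day 2: 2^3 - 1 = 7
By day 3: 2^4 - 1 = 15
By day 4: 2^5 - 1 = 31
By day 5: 2^6 - 1 = 63
By day 5: 63 surreal numbers.

63


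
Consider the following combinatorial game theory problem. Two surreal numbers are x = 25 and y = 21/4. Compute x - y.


x = 25, y = 21/4
Converting to common denominator: 4
x = 100/4, y = 21/4
x - y = 25 - 21/4 = 79/4

79/4


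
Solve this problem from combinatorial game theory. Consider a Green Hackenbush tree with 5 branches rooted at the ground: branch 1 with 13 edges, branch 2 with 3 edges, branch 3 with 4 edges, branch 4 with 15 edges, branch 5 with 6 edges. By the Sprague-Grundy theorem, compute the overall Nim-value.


The tree has 5 branches from the ground vertex.
In Green Hackenbush, the Nim-value of a simple path of length k is k.
Branch 1: length 13, Nim-value = 13
Branch 2: length 3, Nim-value = 3
Branch 3: length 4, Nim-value = 4
Branch 4: length 15, Nim-value = 15
Branch 5: length 6, Nim-value = 6
Total Nim-value = XOR of all branch values:
0 XOR 13 = 13
13 XOR 3 = 14
14 XOR 4 = 10
10 XOR 15 = 5
5 XOR 6 = 3
Nim-value of the tree = 3

3


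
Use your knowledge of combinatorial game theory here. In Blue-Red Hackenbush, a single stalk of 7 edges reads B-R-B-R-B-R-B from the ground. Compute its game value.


Edges (from ground): B-R-B-R-B-R-B
By Berlekamp's sign-expansion rule, a Blue-Red Hackenbush stalk has the value of the surreal number whose sign sequence is the edge sequence with B -> + and R -> -.
Sign sequence: +-+-+-+
Trace the sign expansion in the surreal number tree, starting from 0:
Edge 1: B (sign +) -> bounds (0, +inf), value = 1
Edge 2: R (sign -) -> bounds (0, 1), value = 1/2
Edge 3: B (sign +) -> bounds (1/2, 1), value = 3/4
Edge 4: R (sign -) -> bounds (1/2, 3/4), value = 5/8
Edge 5: B (sign +) -> bounds (5/8, 3/4), value = 11/16
Edge 6: R (sign -) -> bounds (5/8, 11/16), value = 21/32
Edge 7: B (sign +) -> bounds (21/32, 11/16), value = 43/64
Game value = 43/64

43/64


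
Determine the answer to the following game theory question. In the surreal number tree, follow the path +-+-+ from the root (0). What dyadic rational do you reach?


Sign expansion: +-+-+
Rule: track bounds (lo, hi), initially (-inf, +inf). On '+', the current value becomes lo and we move to the simplest number in (value, hi): value + 1 if hi = +inf, otherwise the midpoint (value + hi)/2. On '-', the current value becomes hi and we move to value - 1 if lo = -inf, otherwise the midpoint (lo + value)/2.
Start at 0.
Step 1: sign = +, move right. Bounds: (0, +inf). Value = 1
Step 2: sign = -, move left. Bounds: (0, 1). Value = 1/2
Step 3: sign = +, move right. Bounds: (1/2, 1). Value = 3/4
Step 4: sign = -, move left. Bounds: (1/2, 3/4). Value = 5/8
Step 5: sign = +, move right. Bounds: (5/8, 3/4). Value = 11/16
The surreal number with sign expansion +-+-+ is 11/16.

11/16


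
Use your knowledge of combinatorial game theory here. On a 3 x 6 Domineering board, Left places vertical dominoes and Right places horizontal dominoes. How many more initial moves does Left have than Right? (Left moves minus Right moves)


Board is 3 x 6 (rows x cols).
Left (vertical) placements: (rows-1) * cols = 2 * 6 = 12
Right (horizontal) placements: rows * (cols-1) = 3 * 5 = 15
Advantage = Left - Right = 12 - 15 = -3

-3


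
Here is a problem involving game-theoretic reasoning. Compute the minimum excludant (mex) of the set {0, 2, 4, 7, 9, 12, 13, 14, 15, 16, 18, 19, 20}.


Set = {0, 2, 4, 7, 9, 12, 13, 14, 15, 16, 18, 19, 20}
0 is in the set.
1 is NOT in the set. This is the mex.
mex = 1

1


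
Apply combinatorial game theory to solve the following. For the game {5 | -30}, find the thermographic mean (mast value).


Game = {5 | -30}, a switch {a | b} with numbers a > b.
Its thermograph has left wall a - t and right wall b + t, which meet at t = (a - b)/2, where both equal (a + b)/2. So the mast (mean value) is at (a + b)/2.
Mean = (5 + (-30))/2 = -25/2 = -25/2

-25/2


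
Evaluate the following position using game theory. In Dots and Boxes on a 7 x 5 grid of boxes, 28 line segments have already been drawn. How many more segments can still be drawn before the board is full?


Grid: 7 x 5 boxes, i.e. 8 rows and 6 columns of dots.
Horizontal edges: (rows + 1) * cols = 8 * 5 = 40
Vertical edges: rows * (cols + 1) = 7 * 6 = 42
Total edges: 40 + 42 = 82
Edges drawn: 28
Remaining: 82 - 28 = 54

54


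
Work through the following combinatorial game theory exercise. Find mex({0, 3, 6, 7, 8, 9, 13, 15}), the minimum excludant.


Set = {0, 3, 6, 7, 8, 9, 13, 15}
0 is in the set.
1 is NOT in the set. This is the mex.
mex = 1

1


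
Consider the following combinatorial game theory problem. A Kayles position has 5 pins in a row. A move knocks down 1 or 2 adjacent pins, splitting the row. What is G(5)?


Kayles: a move removes 1 or 2 adjacent pins from a contiguous row.
Removing pins from a row of k leaves two independent rows (a, b) with a + b = k - 1 (one pin) or a + b = k - 2 (two pins); an end removal gives a = 0.
By Sprague-Grundy, G(k) = mex{ G(a) XOR G(b) } over all these splits. G(0) = 0.
G(1): splits (0,0):0^0=0 -> mex({0}) = 1
G(2): splits (0,1):0^1=1 (0,0):0^0=0 -> mex({0, 1}) = 2
G(3): splits (0,2):0^2=2 (1,1):1^1=0 (0,1):0^1=1 -> mex({0, 1, 2}) = 3
G(4): splits (0,3):0^3=3 (1,2):1^2=3 (0,2):0^2=2 (1,1):1^1=0 -> mex({0, 2, 3}) = 1
G(5): splits (0,4):0^1=1 (1,3):1^3=2 (2,2):2^2=0 (0,3):0^3=3 (1,2):1^2=3 -> mex({0, 1, 2, 3}) = 4
Therefore G(5) = 4.

4
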